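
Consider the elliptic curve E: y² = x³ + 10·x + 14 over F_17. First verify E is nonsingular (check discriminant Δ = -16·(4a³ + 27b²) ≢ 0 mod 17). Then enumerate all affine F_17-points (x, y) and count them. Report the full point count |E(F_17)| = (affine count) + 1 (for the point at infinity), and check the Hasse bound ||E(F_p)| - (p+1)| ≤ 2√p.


Affine points = {(1, 5), (1, 12), (2, 5), (2, 12), (4, 4), (4, 13), (5, 6), (5, 11), (6, 1), (6, 16), (7, 6), (7, 11), (9, 0), (10, 3), (10, 14), (12, 3), (12, 14), (14, 5), (14, 12)}; affine count = 19; |E(F_17)| = 20.

Discriminant check: Δ ∝ 4a³ + 27b² = 4·10³ + 27·14² = 4·1000 + 27·196 ≡ 10 (mod 17). Nonzero ⇒ E is nonsingular.
For each x ∈ F_17, compute rhs = x³ + 10·x + 14 mod 17, then count y ∈ F_17 with y² ≡ rhs.
  x = 0: rhs = 14, matching y values: none (0 points).
  x = 1: rhs = 8, matching y values: 5, 12 (2 points).
  x = 2: rhs = 8, matching y values: 5, 12 (2 points).
  x = 3: rhs = 3, matching y values: none (0 points).
  x = 4: rhs = 16, matching y values: 4, 13 (2 points).
  x = 5: rhs = 2, matching y values: 6, 11 (2 points).
  x = 6: rhs = 1, matching y values: 1, 16 (2 points).
  x = 7: rhs = 2, matching y values: 6, 11 (2 points).
  x = 8: rhs = 11, matching y values: none (0 points).
  x = 9: rhs = 0, matching y values: 0 (1 points).
  x = 10: rhs = 9, matching y values: 3, 14 (2 points).
  x = 11: rhs = 10, matching y values: none (0 points).
  x = 12: rhs = 9, matching y values: 3, 14 (2 points).
  x = 13: rhs = 12, matching y values: none (0 points).
  x = 14: rhs = 8, matching y values: 5, 12 (2 points).
  x = 15: rhs = 3, matching y values: none (0 points).
  x = 16: rhs = 3, matching y values: none (0 points).
Total affine count: 19.
Full point count |E(F_17)| = 19 + 1 = 20.
Hasse bound: |20 − (17+1)| = |2| = 2 ≤ 2√17 ≈ 8.2462 ✓.


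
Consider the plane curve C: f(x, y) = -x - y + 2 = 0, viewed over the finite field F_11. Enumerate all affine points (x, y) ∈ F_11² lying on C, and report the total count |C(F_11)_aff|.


Affine F_11-points: {(0, 2), (1, 1), (2, 0), (3, 10), (4, 9), (5, 8), (6, 7), (7, 6), (8, 5), (9, 4), (10, 3)}; count = 11.

For each of the 121 pairs (x, y) ∈ F_11², evaluate f(x, y) mod 11. Record the zeros.
  x = 0: [0↦2, 1↦1, 2↦0, 3↦10, 4↦9, 5↦8, 6↦7, 7↦6, 8↦5, 9↦4, 10↦3]  zeros at y ∈ {2}
  x = 1: [0↦1, 1↦0, 2↦10, 3↦9, 4↦8, 5↦7, 6↦6, 7↦5, 8↦4, 9↦3, 10↦2]  zeros at y ∈ {1}
  x = 2: [0↦0, 1↦10, 2↦9, 3↦8, 4↦7, 5↦6, 6↦5, 7↦4, 8↦3, 9↦2, 10↦1]  zeros at y ∈ {0}
  x = 3: [0↦10, 1↦9, 2↦8, 3↦7, 4↦6, 5↦5, 6↦4, 7↦3, 8↦2, 9↦1, 10↦0]  zeros at y ∈ {10}
  x = 4: [0↦9, 1↦8, 2↦7, 3↦6, 4↦5, 5↦4, 6↦3, 7↦2, 8↦1, 9↦0, 10↦10]  zeros at y ∈ {9}
  x = 5: [0↦8, 1↦7, 2↦6, 3↦5, 4↦4, 5↦3, 6↦2, 7↦1, 8↦0, 9↦10, 10↦9]  zeros at y ∈ {8}
  x = 6: [0↦7, 1↦6, 2↦5, 3↦4, 4↦3, 5↦2, 6↦1, 7↦0, 8↦10, 9↦9, 10↦8]  zeros at y ∈ {7}
  x = 7: [0↦6, 1↦5, 2↦4, 3↦3, 4↦2, 5↦1, 6↦0, 7↦10, 8↦9, 9↦8, 10↦7]  zeros at y ∈ {6}
  x = 8: [0↦5, 1↦4, 2↦3, 3↦2, 4↦1, 5↦0, 6↦10, 7↦9, 8↦8, 9↦7, 10↦6]  zeros at y ∈ {5}
  x = 9: [0↦4, 1↦3, 2↦2, 3↦1, 4↦0, 5↦10, 6↦9, 7↦8, 8↦7, 9↦6, 10↦5]  zeros at y ∈ {4}
  x = 10: [0↦3, 1↦2, 2↦1, 3↦0, 4↦10, 5↦9, 6↦8, 7↦7, 8↦6, 9↦5, 10↦4]  zeros at y ∈ {3}
Collecting zeros: affine points = {(0, 2), (1, 1), (2, 0), (3, 10), (4, 9), (5, 8), (6, 7), (7, 6), (8, 5), (9, 4), (10, 3)}.
Total count |C(F_11)_aff| = 11.


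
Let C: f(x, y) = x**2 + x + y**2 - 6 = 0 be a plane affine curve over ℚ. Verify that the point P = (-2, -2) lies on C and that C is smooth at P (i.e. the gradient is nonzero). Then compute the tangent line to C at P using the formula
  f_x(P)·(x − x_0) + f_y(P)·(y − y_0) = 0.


Tangent line at P: -3*x - 4*y - 14 = 0.

Step 1: f(-2, -2) = 0, so P lies on C.
Step 2: partial derivatives
  f_x(x, y) = 2*x + 1, f_y(x, y) = 2*y.
  f_x(P) = -3, f_y(P) = -4 (gradient nonzero, so P is smooth).
Step 3: tangent line at P: -3·(x − -2) + -4·(y − -2) = 0.
Expanding: -3*x - 4*y - 14 = 0.


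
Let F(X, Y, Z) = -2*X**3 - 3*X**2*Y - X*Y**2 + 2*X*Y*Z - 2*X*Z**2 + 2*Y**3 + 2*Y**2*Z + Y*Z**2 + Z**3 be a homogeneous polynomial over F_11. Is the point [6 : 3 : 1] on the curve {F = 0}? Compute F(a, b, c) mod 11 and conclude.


F(6,3,1) ≡ 5 (mod 11); P is NOT on the curve.

Evaluate F(6, 3, 1) term-by-term (mod 11).
  -2*X**3 ↦ -2·216·1·1 = -432
  -3*X**2*Y ↦ -3·36·3·1 = -324
  -X*Y**2 ↦ -1·6·9·1 = -54
  2*X*Y*Z ↦ 2·6·3·1 = 36
  -2*X*Z**2 ↦ -2·6·1·1 = -12
  2*Y**3 ↦ 2·1·27·1 = 54
  2*Y**2*Z ↦ 2·1·9·1 = 18
  Y*Z**2 ↦ 1·1·3·1 = 3
  Z**3 ↦ 1·1·1·1 = 1
Sum: F(6, 3, 1) = (-432) + (-324) + (-54) + (36) + (-12) + (54) + (18) + (3) + (1) = -710.
Reducing mod 11: -710 ≡ 5 (mod 11).
Since F(a, b, c) ≡ 5 ≠ 0 (mod 11), P does NOT lie on the curve.


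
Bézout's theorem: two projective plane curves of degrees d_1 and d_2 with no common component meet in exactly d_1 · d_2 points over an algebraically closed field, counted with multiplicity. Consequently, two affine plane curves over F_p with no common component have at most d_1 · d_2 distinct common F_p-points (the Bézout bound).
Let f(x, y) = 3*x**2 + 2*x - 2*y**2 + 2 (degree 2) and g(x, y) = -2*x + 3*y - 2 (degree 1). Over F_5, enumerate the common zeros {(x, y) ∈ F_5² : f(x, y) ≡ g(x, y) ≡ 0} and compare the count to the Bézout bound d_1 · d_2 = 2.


Common zeros: {(0, 4), (2, 2)}; count = 2; Bézout bound = 2.

deg(f) = 2, deg(g) = 1, so Bézout bound = 2.
Scan x ∈ F_5. For each x, list the y ∈ F_5 with f(x, y) ≡ 0 and those with g(x, y) ≡ 0 (mod 5); the common zeros in that column are the intersection.
  x = 0: f ≡ 0 at y ∈ {1, 4}; g ≡ 0 at y ∈ {4}; common: {4}.
  x = 1: f ≡ 0 at y ∈ {1, 4}; g ≡ 0 at y ∈ {3}; common: ∅.
  x = 2: f ≡ 0 at y ∈ {2, 3}; g ≡ 0 at y ∈ {2}; common: {2}.
  x = 3: f ≡ 0 at y ∈ {0}; g ≡ 0 at y ∈ {1}; common: ∅.
  x = 4: f ≡ 0 at y ∈ {2, 3}; g ≡ 0 at y ∈ {0}; common: ∅.
Collecting: common zeros = {(0, 4), (2, 2)}, so the count is 2.
Comparison with the Bézout bound: 2 ≤ 2 = deg(f)·deg(g), as expected for curves with no common component (the bound is attained).


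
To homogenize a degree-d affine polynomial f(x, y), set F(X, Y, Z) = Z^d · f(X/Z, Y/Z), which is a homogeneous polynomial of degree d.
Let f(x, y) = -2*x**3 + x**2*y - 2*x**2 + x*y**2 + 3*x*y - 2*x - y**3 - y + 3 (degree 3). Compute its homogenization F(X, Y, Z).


F(X, Y, Z) = -2*X**3 + X**2*Y - 2*X**2*Z + X*Y**2 + 3*X*Y*Z - 2*X*Z**2 - Y**3 - Y*Z**2 + 3*Z**3

deg(f) = 3.
Substitute x = X/Z, y = Y/Z into f, then multiply by Z^3.
  monomial -2·x^3·y^0 ↦ -2·X^3·Y^0·Z^0.
  monomial 1·x^2·y^1 ↦ 1·X^2·Y^1·Z^0.
  monomial -2·x^2·y^0 ↦ -2·X^2·Y^0·Z^1.
  monomial 1·x^1·y^2 ↦ 1·X^1·Y^2·Z^0.
  monomial 3·x^1·y^1 ↦ 3·X^1·Y^1·Z^1.
  monomial -2·x^1·y^0 ↦ -2·X^1·Y^0·Z^2.
  monomial -1·x^0·y^3 ↦ -1·X^0·Y^3·Z^0.
  monomial -1·x^0·y^1 ↦ -1·X^0·Y^1·Z^2.
  monomial 3·x^0·y^0 ↦ 3·X^0·Y^0·Z^3.
Collecting: F(X, Y, Z) = -2*X**3 + X**2*Y - 2*X**2*Z + X*Y**2 + 3*X*Y*Z - 2*X*Z**2 - Y**3 - Y*Z**2 + 3*Z**3.


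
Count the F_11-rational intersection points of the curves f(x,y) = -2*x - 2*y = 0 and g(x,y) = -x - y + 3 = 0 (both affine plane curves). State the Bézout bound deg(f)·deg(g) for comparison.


Common zeros: ∅; count = 0; Bézout bound = 1.

deg(f) = 1, deg(g) = 1, so Bézout bound = 1.
Scan x ∈ F_11. For each x, list the y ∈ F_11 with f(x, y) ≡ 0 and those with g(x, y) ≡ 0 (mod 11); the common zeros in that column are the intersection.
  x = 0: f ≡ 0 at y ∈ {0}; g ≡ 0 at y ∈ {3}; common: ∅.
  x = 1: f ≡ 0 at y ∈ {10}; g ≡ 0 at y ∈ {2}; common: ∅.
  x = 2: f ≡ 0 at y ∈ {9}; g ≡ 0 at y ∈ {1}; common: ∅.
  x = 3: f ≡ 0 at y ∈ {8}; g ≡ 0 at y ∈ {0}; common: ∅.
  x = 4: f ≡ 0 at y ∈ {7}; g ≡ 0 at y ∈ {10}; common: ∅.
  x = 5: f ≡ 0 at y ∈ {6}; g ≡ 0 at y ∈ {9}; common: ∅.
  x = 6: f ≡ 0 at y ∈ {5}; g ≡ 0 at y ∈ {8}; common: ∅.
  x = 7: f ≡ 0 at y ∈ {4}; g ≡ 0 at y ∈ {7}; common: ∅.
  x = 8: f ≡ 0 at y ∈ {3}; g ≡ 0 at y ∈ {6}; common: ∅.
  x = 9: f ≡ 0 at y ∈ {2}; g ≡ 0 at y ∈ {5}; common: ∅.
  x = 10: f ≡ 0 at y ∈ {1}; g ≡ 0 at y ∈ {4}; common: ∅.
Collecting: common zeros = ∅, so the count is 0.
Comparison with the Bézout bound: 0 ≤ 1 = deg(f)·deg(g), as expected for curves with no common component (the affine F_11-count falls short of the bound because intersections may lie at infinity, over extension fields, or carry multiplicity).


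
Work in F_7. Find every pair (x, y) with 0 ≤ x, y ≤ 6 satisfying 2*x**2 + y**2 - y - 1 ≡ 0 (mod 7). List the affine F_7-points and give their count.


Affine F_7-points: {(1, 3), (1, 5), (2, 0), (2, 1), (5, 0), (5, 1), (6, 3), (6, 5)}; count = 8.

For each of the 49 pairs (x, y) ∈ F_7², evaluate f(x, y) mod 7. Record the zeros.
  x = 0: [0↦6, 1↦6, 2↦1, 3↦5, 4↦4, 5↦5, 6↦1]  zeros at y ∈ ∅
  x = 1: [0↦1, 1↦1, 2↦3, 3↦0, 4↦6, 5↦0, 6↦3]  zeros at y ∈ {3, 5}
  x = 2: [0↦0, 1↦0, 2↦2, 3↦6, 4↦5, 5↦6, 6↦2]  zeros at y ∈ {0, 1}
  x = 3: [0↦3, 1↦3, 2↦5, 3↦2, 4↦1, 5↦2, 6↦5]  zeros at y ∈ ∅
  x = 4: [0↦3, 1↦3, 2↦5, 3↦2, 4↦1, 5↦2, 6↦5]  zeros at y ∈ ∅
  x = 5: [0↦0, 1↦0, 2↦2, 3↦6, 4↦5, 5↦6, 6↦2]  zeros at y ∈ {0, 1}
  x = 6: [0↦1, 1↦1, 2↦3, 3↦0, 4↦6, 5↦0, 6↦3]  zeros at y ∈ {3, 5}
Collecting zeros: affine points = {(1, 3), (1, 5), (2, 0), (2, 1), (5, 0), (5, 1), (6, 3), (6, 5)}.
Total count |C(F_7)_aff| = 8.


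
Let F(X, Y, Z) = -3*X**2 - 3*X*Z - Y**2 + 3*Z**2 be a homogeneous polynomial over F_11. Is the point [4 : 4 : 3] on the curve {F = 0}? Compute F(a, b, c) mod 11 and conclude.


F(4,4,3) ≡ 4 (mod 11); P is NOT on the curve.

Evaluate F(4, 4, 3) term-by-term (mod 11).
  -3*X**2 ↦ -3·16·1·1 = -48
  -3*X*Z ↦ -3·4·1·3 = -36
  -Y**2 ↦ -1·1·16·1 = -16
  3*Z**2 ↦ 3·1·1·9 = 27
Sum: F(4, 4, 3) = (-48) + (-36) + (-16) + (27) = -73.
Reducing mod 11: -73 ≡ 4 (mod 11).
Since F(a, b, c) ≡ 4 ≠ 0 (mod 11), P does NOT lie on the curve.


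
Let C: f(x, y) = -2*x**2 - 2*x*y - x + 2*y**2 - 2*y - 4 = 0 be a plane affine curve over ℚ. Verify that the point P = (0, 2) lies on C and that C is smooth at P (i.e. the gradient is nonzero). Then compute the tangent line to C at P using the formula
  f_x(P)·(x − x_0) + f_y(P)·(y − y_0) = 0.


Tangent line at P: -5*x + 6*y - 12 = 0.

Step 1: f(0, 2) = 0, so P lies on C.
Step 2: partial derivatives
  f_x(x, y) = -4*x - 2*y - 1, f_y(x, y) = -2*x + 4*y - 2.
  f_x(P) = -5, f_y(P) = 6 (gradient nonzero, so P is smooth).
Step 3: tangent line at P: -5·(x − 0) + 6·(y − 2) = 0.
Expanding: -5*x + 6*y - 12 = 0.


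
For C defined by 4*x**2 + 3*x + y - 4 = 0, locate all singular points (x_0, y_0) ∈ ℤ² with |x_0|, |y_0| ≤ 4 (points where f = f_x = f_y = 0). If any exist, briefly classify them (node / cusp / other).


No singular points in the scanned grid; C is smooth there.

Compute partial derivatives:
  f_x = 8*x + 3.
  f_y = 1.
f_y = 1 is a nonzero constant, so f_y never vanishes: no point (x, y) can satisfy f = f_x = f_y = 0. In particular no (x, y) ∈ {−4, ..., 4}² is singular; the curve is smooth.


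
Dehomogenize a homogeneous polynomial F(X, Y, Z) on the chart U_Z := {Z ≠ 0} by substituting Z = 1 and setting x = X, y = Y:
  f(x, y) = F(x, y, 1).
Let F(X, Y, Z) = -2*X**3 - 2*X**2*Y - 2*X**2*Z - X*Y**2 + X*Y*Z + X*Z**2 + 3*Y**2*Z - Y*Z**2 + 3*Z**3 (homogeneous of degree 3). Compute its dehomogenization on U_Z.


f(x, y) = -2*x**3 - 2*x**2*y - 2*x**2 - x*y**2 + x*y + x + 3*y**2 - y + 3

On U_Z we set Z = 1. Each monomial c·X^i·Y^j·Z^k in F becomes c·x^i·y^j·1^k = c·x^i·y^j.
Substituting Z = 1: F(X, Y, 1) = -2*x**3 - 2*x**2*y - 2*x**2 - x*y**2 + x*y + x + 3*y**2 - y + 3.
Note: deg(f) ≤ deg(F) = 3; strict inequality happens when F is divisible by Z (lost terms).


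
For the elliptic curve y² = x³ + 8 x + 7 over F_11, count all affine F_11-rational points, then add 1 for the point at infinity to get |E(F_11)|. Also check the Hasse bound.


Affine points = {(1, 4), (1, 7), (2, 3), (2, 8), (3, 5), (3, 6), (4, 2), (4, 9), (8, 0), (9, 4), (9, 7), (10, 3), (10, 8)}; affine count = 13; |E(F_11)| = 14.

Discriminant check: Δ ∝ 4a³ + 27b² = 4·8³ + 27·7² = 4·512 + 27·49 ≡ 5 (mod 11). Nonzero ⇒ E is nonsingular.
For each x ∈ F_11, compute rhs = x³ + 8·x + 7 mod 11, then count y ∈ F_11 with y² ≡ rhs.
  x = 0: rhs = 7, matching y values: none (0 points).
  x = 1: rhs = 5, matching y values: 4, 7 (2 points).
  x = 2: rhs = 9, matching y values: 3, 8 (2 points).
  x = 3: rhs = 3, matching y values: 5, 6 (2 points).
  x = 4: rhs = 4, matching y values: 2, 9 (2 points).
  x = 5: rhs = 7, matching y values: none (0 points).
  x = 6: rhs = 7, matching y values: none (0 points).
  x = 7: rhs = 10, matching y values: none (0 points).
  x = 8: rhs = 0, matching y values: 0 (1 points).
  x = 9: rhs = 5, matching y values: 4, 7 (2 points).
  x = 10: rhs = 9, matching y values: 3, 8 (2 points).
Total affine count: 13.
Full point count |E(F_11)| = 13 + 1 = 14.
Hasse bound: |14 − (11+1)| = |2| = 2 ≤ 2√11 ≈ 6.6332 ✓.


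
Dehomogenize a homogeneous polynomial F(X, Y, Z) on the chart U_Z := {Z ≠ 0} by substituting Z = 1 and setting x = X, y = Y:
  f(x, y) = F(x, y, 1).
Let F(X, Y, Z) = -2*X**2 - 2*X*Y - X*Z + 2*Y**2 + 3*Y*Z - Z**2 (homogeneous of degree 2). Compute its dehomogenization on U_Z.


f(x, y) = -2*x**2 - 2*x*y - x + 2*y**2 + 3*y - 1

On U_Z we set Z = 1. Each monomial c·X^i·Y^j·Z^k in F becomes c·x^i·y^j·1^k = c·x^i·y^j.
Substituting Z = 1: F(X, Y, 1) = -2*x**2 - 2*x*y - x + 2*y**2 + 3*y - 1.
Note: deg(f) ≤ deg(F) = 2; strict inequality happens when F is divisible by Z (lost terms).


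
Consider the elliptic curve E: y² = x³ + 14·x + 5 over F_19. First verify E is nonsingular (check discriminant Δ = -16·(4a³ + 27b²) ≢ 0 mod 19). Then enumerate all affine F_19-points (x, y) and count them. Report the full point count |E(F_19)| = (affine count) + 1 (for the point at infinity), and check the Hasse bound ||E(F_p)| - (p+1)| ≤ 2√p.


Affine points = {(0, 9), (0, 10), (1, 1), (1, 18), (3, 6), (3, 13), (4, 7), (4, 12), (6, 1), (6, 18), (7, 3), (7, 16), (9, 9), (9, 10), (10, 9), (10, 10), (12, 1), (12, 18), (13, 3), (13, 16), (14, 0), (17, 8), (17, 11), (18, 3), (18, 16)}; affine count = 25; |E(F_19)| = 26.

Discriminant check: Δ ∝ 4a³ + 27b² = 4·14³ + 27·5² = 4·2744 + 27·25 ≡ 4 (mod 19). Nonzero ⇒ E is nonsingular.
For each x ∈ F_19, compute rhs = x³ + 14·x + 5 mod 19, then count y ∈ F_19 with y² ≡ rhs.
  x = 0: rhs = 5, matching y values: 9, 10 (2 points).
  x = 1: rhs = 1, matching y values: 1, 18 (2 points).
  x = 2: rhs = 3, matching y values: none (0 points).
  x = 3: rhs = 17, matching y values: 6, 13 (2 points).
  x = 4: rhs = 11, matching y values: 7, 12 (2 points).
  x = 5: rhs = 10, matching y values: none (0 points).
  x = 6: rhs = 1, matching y values: 1, 18 (2 points).
  x = 7: rhs = 9, matching y values: 3, 16 (2 points).
  x = 8: rhs = 2, matching y values: none (0 points).
  x = 9: rhs = 5, matching y values: 9, 10 (2 points).
  x = 10: rhs = 5, matching y values: 9, 10 (2 points).
  x = 11: rhs = 8, matching y values: none (0 points).
  x = 12: rhs = 1, matching y values: 1, 18 (2 points).
  x = 13: rhs = 9, matching y values: 3, 16 (2 points).
  x = 14: rhs = 0, matching y values: 0 (1 points).
  x = 15: rhs = 18, matching y values: none (0 points).
  x = 16: rhs = 12, matching y values: none (0 points).
  x = 17: rhs = 7, matching y values: 8, 11 (2 points).
  x = 18: rhs = 9, matching y values: 3, 16 (2 points).
Total affine count: 25.
Full point count |E(F_19)| = 25 + 1 = 26.
Hasse bound: |26 − (19+1)| = |6| = 6 ≤ 2√19 ≈ 8.7178 ✓.


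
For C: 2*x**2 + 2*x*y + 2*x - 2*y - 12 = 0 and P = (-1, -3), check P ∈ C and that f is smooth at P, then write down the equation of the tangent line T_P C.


Tangent line at P: -8*x - 4*y - 20 = 0.

Step 1: f(-1, -3) = 0, so P lies on C.
Step 2: partial derivatives
  f_x(x, y) = 4*x + 2*y + 2, f_y(x, y) = 2*x - 2.
  f_x(P) = -8, f_y(P) = -4 (gradient nonzero, so P is smooth).
Step 3: tangent line at P: -8·(x − -1) + -4·(y − -3) = 0.
Expanding: -8*x - 4*y - 20 = 0.


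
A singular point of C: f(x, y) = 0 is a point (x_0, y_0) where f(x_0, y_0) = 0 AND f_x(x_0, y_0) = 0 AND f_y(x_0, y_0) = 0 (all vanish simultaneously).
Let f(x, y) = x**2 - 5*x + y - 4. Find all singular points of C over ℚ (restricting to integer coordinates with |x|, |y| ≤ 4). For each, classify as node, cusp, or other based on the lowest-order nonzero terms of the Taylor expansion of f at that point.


No singular points in the scanned grid; C is smooth there.

Compute partial derivatives:
  f_x = 2*x - 5.
  f_y = 1.
f_y = 1 is a nonzero constant, so f_y never vanishes: no point (x, y) can satisfy f = f_x = f_y = 0. In particular no (x, y) ∈ {−4, ..., 4}² is singular; the curve is smooth.


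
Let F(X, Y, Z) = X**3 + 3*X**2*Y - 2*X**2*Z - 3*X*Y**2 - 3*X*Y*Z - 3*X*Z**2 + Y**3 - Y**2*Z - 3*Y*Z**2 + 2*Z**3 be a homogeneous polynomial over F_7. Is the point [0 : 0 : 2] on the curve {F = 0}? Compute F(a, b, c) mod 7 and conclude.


F(0,0,2) ≡ 2 (mod 7); P is NOT on the curve.

Evaluate F(0, 0, 2) term-by-term (mod 7).
  X**3 ↦ 1·0·1·1 = 0
  3*X**2*Y ↦ 3·0·0·1 = 0
  -2*X**2*Z ↦ -2·0·1·2 = 0
  -3*X*Y**2 ↦ -3·0·0·1 = 0
  -3*X*Y*Z ↦ -3·0·0·2 = 0
  -3*X*Z**2 ↦ -3·0·1·4 = 0
  Y**3 ↦ 1·1·0·1 = 0
  -Y**2*Z ↦ -1·1·0·2 = 0
  -3*Y*Z**2 ↦ -3·1·0·4 = 0
  2*Z**3 ↦ 2·1·1·8 = 16
Sum: F(0, 0, 2) = (0) + (0) + (0) + (0) + (0) + (0) + (0) + (0) + (0) + (16) = 16.
Reducing mod 7: 16 ≡ 2 (mod 7).
Since F(a, b, c) ≡ 2 ≠ 0 (mod 7), P does NOT lie on the curve.


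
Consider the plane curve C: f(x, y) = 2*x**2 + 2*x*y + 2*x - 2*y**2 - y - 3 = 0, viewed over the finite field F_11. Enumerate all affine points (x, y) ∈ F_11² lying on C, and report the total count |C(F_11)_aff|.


Affine F_11-points: {(1, 1), (1, 5), (2, 3), (2, 4), (4, 4), (4, 5), (5, 3), (5, 7), (8, 1), (9, 7)}; count = 10.

For each of the 121 pairs (x, y) ∈ F_11², evaluate f(x, y) mod 11. Record the zeros.
  x = 0: [0↦8, 1↦5, 2↦9, 3↦9, 4↦5, 5↦8, 6↦7, 7↦2, 8↦4, 9↦2, 10↦7]  zeros at y ∈ ∅
  x = 1: [0↦1, 1↦0, 2↦6, 3↦8, 4↦6, 5↦0, 6↦1, 7↦9, 8↦2, 9↦2, 10↦9]  zeros at y ∈ {1, 5}
  x = 2: [0↦9, 1↦10, 2↦7, 3↦0, 4↦0, 5↦7, 6↦10, 7↦9, 8↦4, 9↦6, 10↦4]  zeros at y ∈ {3, 4}
  x = 3: [0↦10, 1↦2, 2↦1, 3↦7, 4↦9, 5↦7, 6↦1, 7↦2, 8↦10, 9↦3, 10↦3]  zeros at y ∈ ∅
  x = 4: [0↦4, 1↦9, 2↦10, 3↦7, 4↦0, 5↦0, 6↦7, 7↦10, 8↦9, 9↦4, 10↦6]  zeros at y ∈ {4, 5}
  x = 5: [0↦2, 1↦9, 2↦1, 3↦0, 4↦6, 5↦8, 6↦6, 7↦0, 8↦1, 9↦9, 10↦2]  zeros at y ∈ {3, 7}
  x = 6: [0↦4, 1↦2, 2↦7, 3↦8, 4↦5, 5↦9, 6↦9, 7↦5, 8↦8, 9↦7, 10↦2]  zeros at y ∈ ∅
  x = 7: [0↦10, 1↦10, 2↦6, 3↦9, 4↦8, 5↦3, 6↦5, 7↦3, 8↦8, 9↦9, 10↦6]  zeros at y ∈ ∅
  x = 8: [0↦9, 1↦0, 2↦9, 3↦3, 4↦4, 5↦1, 6↦5, 7↦5, 8↦1, 9↦4, 10↦3]  zeros at y ∈ {1}
  x = 9: [0↦1, 1↦5, 2↦5, 3↦1, 4↦4, 5↦3, 6↦9, 7↦0, 8↦9, 9↦3, 10↦4]  zeros at y ∈ {7}
  x = 10: [0↦8, 1↦3, 2↦5, 3↦3, 4↦8, 5↦9, 6↦6, 7↦10, 8↦10, 9↦6, 10↦9]  zeros at y ∈ ∅
Collecting zeros: affine points = {(1, 1), (1, 5), (2, 3), (2, 4), (4, 4), (4, 5), (5, 3), (5, 7), (8, 1), (9, 7)}.
Total count |C(F_11)_aff| = 10.


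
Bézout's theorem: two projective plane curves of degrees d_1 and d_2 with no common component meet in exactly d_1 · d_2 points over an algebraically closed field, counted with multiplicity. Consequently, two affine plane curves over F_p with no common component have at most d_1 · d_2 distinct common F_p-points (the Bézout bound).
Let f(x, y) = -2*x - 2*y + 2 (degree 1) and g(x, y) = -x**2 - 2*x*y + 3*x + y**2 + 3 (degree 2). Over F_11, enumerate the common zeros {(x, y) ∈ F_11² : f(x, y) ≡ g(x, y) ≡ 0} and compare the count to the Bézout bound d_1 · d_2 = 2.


Common zeros: ∅; count = 0; Bézout bound = 2.

deg(f) = 1, deg(g) = 2, so Bézout bound = 2.
Scan x ∈ F_11. For each x, list the y ∈ F_11 with f(x, y) ≡ 0 and those with g(x, y) ≡ 0 (mod 11); the common zeros in that column are the intersection.
  x = 0: f ≡ 0 at y ∈ {1}; g ≡ 0 at y ∈ ∅; common: ∅.
  x = 1: f ≡ 0 at y ∈ {0}; g ≡ 0 at y ∈ ∅; common: ∅.
  x = 2: f ≡ 0 at y ∈ {10}; g ≡ 0 at y ∈ ∅; common: ∅.
  x = 3: f ≡ 0 at y ∈ {9}; g ≡ 0 at y ∈ ∅; common: ∅.
  x = 4: f ≡ 0 at y ∈ {8}; g ≡ 0 at y ∈ ∅; common: ∅.
  x = 5: f ≡ 0 at y ∈ {7}; g ≡ 0 at y ∈ ∅; common: ∅.
  x = 6: f ≡ 0 at y ∈ {6}; g ≡ 0 at y ∈ ∅; common: ∅.
  x = 7: f ≡ 0 at y ∈ {5}; g ≡ 0 at y ∈ ∅; common: ∅.
  x = 8: f ≡ 0 at y ∈ {4}; g ≡ 0 at y ∈ ∅; common: ∅.
  x = 9: f ≡ 0 at y ∈ {3}; g ≡ 0 at y ∈ {9}; common: ∅.
  x = 10: f ≡ 0 at y ∈ {2}; g ≡ 0 at y ∈ ∅; common: ∅.
Collecting: common zeros = ∅, so the count is 0.
Comparison with the Bézout bound: 0 ≤ 2 = deg(f)·deg(g), as expected for curves with no common component (the affine F_11-count falls short of the bound because intersections may lie at infinity, over extension fields, or carry multiplicity).


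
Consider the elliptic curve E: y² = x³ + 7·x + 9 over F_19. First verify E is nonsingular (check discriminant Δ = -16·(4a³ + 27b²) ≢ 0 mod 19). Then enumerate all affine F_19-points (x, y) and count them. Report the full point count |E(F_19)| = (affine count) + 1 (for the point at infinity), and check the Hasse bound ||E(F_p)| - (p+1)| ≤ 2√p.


Affine points = {(0, 3), (0, 16), (1, 6), (1, 13), (3, 0), (4, 5), (4, 14), (5, 6), (5, 13), (6, 1), (6, 18), (8, 8), (8, 11), (11, 7), (11, 12), (12, 4), (12, 15), (13, 6), (13, 13), (14, 1), (14, 18), (17, 5), (17, 14), (18, 1), (18, 18)}; affine count = 25; |E(F_19)| = 26.

Discriminant check: Δ ∝ 4a³ + 27b² = 4·7³ + 27·9² = 4·343 + 27·81 ≡ 6 (mod 19). Nonzero ⇒ E is nonsingular.
For each x ∈ F_19, compute rhs = x³ + 7·x + 9 mod 19, then count y ∈ F_19 with y² ≡ rhs.
  x = 0: rhs = 9, matching y values: 3, 16 (2 points).
  x = 1: rhs = 17, matching y values: 6, 13 (2 points).
  x = 2: rhs = 12, matching y values: none (0 points).
  x = 3: rhs = 0, matching y values: 0 (1 points).
  x = 4: rhs = 6, matching y values: 5, 14 (2 points).
  x = 5: rhs = 17, matching y values: 6, 13 (2 points).
  x = 6: rhs = 1, matching y values: 1, 18 (2 points).
  x = 7: rhs = 2, matching y values: none (0 points).
  x = 8: rhs = 7, matching y values: 8, 11 (2 points).
  x = 9: rhs = 3, matching y values: none (0 points).
  x = 10: rhs = 15, matching y values: none (0 points).
  x = 11: rhs = 11, matching y values: 7, 12 (2 points).
  x = 12: rhs = 16, matching y values: 4, 15 (2 points).
  x = 13: rhs = 17, matching y values: 6, 13 (2 points).
  x = 14: rhs = 1, matching y values: 1, 18 (2 points).
  x = 15: rhs = 12, matching y values: none (0 points).
  x = 16: rhs = 18, matching y values: none (0 points).
  x = 17: rhs = 6, matching y values: 5, 14 (2 points).
  x = 18: rhs = 1, matching y values: 1, 18 (2 points).
Total affine count: 25.
Full point count |E(F_19)| = 25 + 1 = 26.
Hasse bound: |26 − (19+1)| = |6| = 6 ≤ 2√19 ≈ 8.7178 ✓.


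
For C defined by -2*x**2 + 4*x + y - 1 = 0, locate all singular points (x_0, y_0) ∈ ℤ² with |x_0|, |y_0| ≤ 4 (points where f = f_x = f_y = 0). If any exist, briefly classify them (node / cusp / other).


No singular points in the scanned grid; C is smooth there.

Compute partial derivatives:
  f_x = 4 - 4*x.
  f_y = 1.
f_y = 1 is a nonzero constant, so f_y never vanishes: no point (x, y) can satisfy f = f_x = f_y = 0. In particular no (x, y) ∈ {−4, ..., 4}² is singular; the curve is smooth.


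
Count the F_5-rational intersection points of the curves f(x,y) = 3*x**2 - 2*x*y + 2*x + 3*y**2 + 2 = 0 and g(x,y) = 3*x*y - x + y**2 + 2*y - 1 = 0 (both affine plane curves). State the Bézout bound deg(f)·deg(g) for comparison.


Common zeros: {(2, 4)}; count = 1; Bézout bound = 4.

deg(f) = 2, deg(g) = 2, so Bézout bound = 4.
Scan x ∈ F_5. For each x, list the y ∈ F_5 with f(x, y) ≡ 0 and those with g(x, y) ≡ 0 (mod 5); the common zeros in that column are the intersection.
  x = 0: f ≡ 0 at y ∈ {1, 4}; g ≡ 0 at y ∈ ∅; common: ∅.
  x = 1: f ≡ 0 at y ∈ {2}; g ≡ 0 at y ∈ ∅; common: ∅.
  x = 2: f ≡ 0 at y ∈ {4}; g ≡ 0 at y ∈ {3, 4}; common: {4}.
  x = 3: f ≡ 0 at y ∈ {0, 2}; g ≡ 0 at y ∈ ∅; common: ∅.
  x = 4: f ≡ 0 at y ∈ ∅; g ≡ 0 at y ∈ {0, 1}; common: ∅.
Collecting: common zeros = {(2, 4)}, so the count is 1.
Comparison with the Bézout bound: 1 ≤ 4 = deg(f)·deg(g), as expected for curves with no common component (the affine F_5-count falls short of the bound because intersections may lie at infinity, over extension fields, or carry multiplicity).


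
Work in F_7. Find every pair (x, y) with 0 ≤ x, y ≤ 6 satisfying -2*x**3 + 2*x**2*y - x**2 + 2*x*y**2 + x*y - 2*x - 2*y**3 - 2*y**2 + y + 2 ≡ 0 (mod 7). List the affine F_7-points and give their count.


Affine F_7-points: {(0, 4), (5, 6)}; count = 2.

For each of the 49 pairs (x, y) ∈ F_7², evaluate f(x, y) mod 7. Record the zeros.
  x = 0: [0↦2, 1↦6, 2↦1, 3↦3, 4↦0, 5↦1, 6↦1]  zeros at y ∈ {4}
  x = 1: [0↦4, 1↦6, 2↦3, 3↦4, 4↦4, 5↦5, 6↦2]  zeros at y ∈ ∅
  x = 2: [0↦6, 1↦3, 2↦6, 3↦3, 4↦3, 5↦1, 6↦6]  zeros at y ∈ ∅
  x = 3: [0↦3, 1↦6, 2↦5, 3↦2, 4↦6, 5↦5, 6↦1]  zeros at y ∈ ∅
  x = 4: [0↦4, 1↦3, 2↦2, 3↦3, 4↦1, 5↦5, 6↦3]  zeros at y ∈ ∅
  x = 5: [0↦4, 1↦3, 2↦6, 3↦1, 4↦4, 5↦3, 6↦0]  zeros at y ∈ {6}
  x = 6: [0↦5, 1↦1, 2↦5, 3↦5, 4↦3, 5↦1, 6↦1]  zeros at y ∈ ∅
Collecting zeros: affine points = {(0, 4), (5, 6)}.
Total count |C(F_7)_aff| = 2.


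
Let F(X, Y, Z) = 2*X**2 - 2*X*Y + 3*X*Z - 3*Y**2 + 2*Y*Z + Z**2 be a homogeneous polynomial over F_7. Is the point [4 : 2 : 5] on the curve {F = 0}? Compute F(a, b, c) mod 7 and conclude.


F(4,2,5) ≡ 4 (mod 7); P is NOT on the curve.

Evaluate F(4, 2, 5) term-by-term (mod 7).
  2*X**2 ↦ 2·16·1·1 = 32
  -2*X*Y ↦ -2·4·2·1 = -16
  3*X*Z ↦ 3·4·1·5 = 60
  -3*Y**2 ↦ -3·1·4·1 = -12
  2*Y*Z ↦ 2·1·2·5 = 20
  Z**2 ↦ 1·1·1·25 = 25
Sum: F(4, 2, 5) = (32) + (-16) + (60) + (-12) + (20) + (25) = 109.
Reducing mod 7: 109 ≡ 4 (mod 7).
Since F(a, b, c) ≡ 4 ≠ 0 (mod 7), P does NOT lie on the curve.


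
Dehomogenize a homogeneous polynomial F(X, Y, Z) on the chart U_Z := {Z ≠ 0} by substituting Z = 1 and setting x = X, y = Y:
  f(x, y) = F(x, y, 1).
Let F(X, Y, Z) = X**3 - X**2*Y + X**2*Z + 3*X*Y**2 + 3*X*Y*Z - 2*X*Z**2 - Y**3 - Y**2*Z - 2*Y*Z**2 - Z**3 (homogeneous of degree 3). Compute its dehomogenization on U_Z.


f(x, y) = x**3 - x**2*y + x**2 + 3*x*y**2 + 3*x*y - 2*x - y**3 - y**2 - 2*y - 1

On U_Z we set Z = 1. Each monomial c·X^i·Y^j·Z^k in F becomes c·x^i·y^j·1^k = c·x^i·y^j.
Substituting Z = 1: F(X, Y, 1) = x**3 - x**2*y + x**2 + 3*x*y**2 + 3*x*y - 2*x - y**3 - y**2 - 2*y - 1.
Note: deg(f) ≤ deg(F) = 3; strict inequality happens when F is divisible by Z (lost terms).


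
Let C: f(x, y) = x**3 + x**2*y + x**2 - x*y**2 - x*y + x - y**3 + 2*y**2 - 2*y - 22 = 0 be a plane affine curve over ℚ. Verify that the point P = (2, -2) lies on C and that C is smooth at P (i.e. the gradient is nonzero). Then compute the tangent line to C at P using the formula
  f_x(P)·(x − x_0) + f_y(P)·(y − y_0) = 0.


Tangent line at P: 7*x - 12*y - 38 = 0.

Step 1: f(2, -2) = 0, so P lies on C.
Step 2: partial derivatives
  f_x(x, y) = 3*x**2 + 2*x*y + 2*x - y**2 - y + 1, f_y(x, y) = x**2 - 2*x*y - x - 3*y**2 + 4*y - 2.
  f_x(P) = 7, f_y(P) = -12 (gradient nonzero, so P is smooth).
Step 3: tangent line at P: 7·(x − 2) + -12·(y − -2) = 0.
Expanding: 7*x - 12*y - 38 = 0.


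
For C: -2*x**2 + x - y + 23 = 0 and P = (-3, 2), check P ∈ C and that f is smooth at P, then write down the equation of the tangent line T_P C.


Tangent line at P: 13*x - y + 41 = 0.

Step 1: f(-3, 2) = 0, so P lies on C.
Step 2: partial derivatives
  f_x(x, y) = 1 - 4*x, f_y(x, y) = -1.
  f_x(P) = 13, f_y(P) = -1 (gradient nonzero, so P is smooth).
Step 3: tangent line at P: 13·(x − -3) + -1·(y − 2) = 0.
Expanding: 13*x - y + 41 = 0.


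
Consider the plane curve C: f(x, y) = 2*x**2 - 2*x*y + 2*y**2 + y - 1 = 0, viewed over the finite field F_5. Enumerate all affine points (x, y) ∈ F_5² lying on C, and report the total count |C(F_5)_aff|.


Affine F_5-points: {(0, 3), (0, 4), (3, 2), (3, 3), (4, 2), (4, 4)}; count = 6.

For each of the 25 pairs (x, y) ∈ F_5², evaluate f(x, y) mod 5. Record the zeros.
  x = 0: [0↦4, 1↦2, 2↦4, 3↦0, 4↦0]  zeros at y ∈ {3, 4}
  x = 1: [0↦1, 1↦2, 2↦2, 3↦1, 4↦4]  zeros at y ∈ ∅
  x = 2: [0↦2, 1↦1, 2↦4, 3↦1, 4↦2]  zeros at y ∈ ∅
  x = 3: [0↦2, 1↦4, 2↦0, 3↦0, 4↦4]  zeros at y ∈ {2, 3}
  x = 4: [0↦1, 1↦1, 2↦0, 3↦3, 4↦0]  zeros at y ∈ {2, 4}
Collecting zeros: affine points = {(0, 3), (0, 4), (3, 2), (3, 3), (4, 2), (4, 4)}.
Total count |C(F_5)_aff| = 6.


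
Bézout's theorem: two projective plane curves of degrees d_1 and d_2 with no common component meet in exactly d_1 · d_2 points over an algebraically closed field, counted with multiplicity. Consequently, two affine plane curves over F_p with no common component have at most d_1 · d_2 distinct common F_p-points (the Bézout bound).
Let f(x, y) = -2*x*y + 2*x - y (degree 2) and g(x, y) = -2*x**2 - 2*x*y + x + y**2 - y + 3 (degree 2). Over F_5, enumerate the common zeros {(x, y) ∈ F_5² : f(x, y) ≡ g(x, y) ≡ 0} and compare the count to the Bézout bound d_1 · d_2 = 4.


Common zeros: ∅; count = 0; Bézout bound = 4.

deg(f) = 2, deg(g) = 2, so Bézout bound = 4.
Scan x ∈ F_5. For each x, list the y ∈ F_5 with f(x, y) ≡ 0 and those with g(x, y) ≡ 0 (mod 5); the common zeros in that column are the intersection.
  x = 0: f ≡ 0 at y ∈ {0}; g ≡ 0 at y ∈ {2, 4}; common: ∅.
  x = 1: f ≡ 0 at y ∈ {4}; g ≡ 0 at y ∈ {1, 2}; common: ∅.
  x = 2: f ≡ 0 at y ∈ ∅; g ≡ 0 at y ∈ ∅; common: ∅.
  x = 3: f ≡ 0 at y ∈ {3}; g ≡ 0 at y ∈ ∅; common: ∅.
  x = 4: f ≡ 0 at y ∈ {2}; g ≡ 0 at y ∈ {0, 4}; common: ∅.
Collecting: common zeros = ∅, so the count is 0.
Comparison with the Bézout bound: 0 ≤ 4 = deg(f)·deg(g), as expected for curves with no common component (the affine F_5-count falls short of the bound because intersections may lie at infinity, over extension fields, or carry multiplicity).


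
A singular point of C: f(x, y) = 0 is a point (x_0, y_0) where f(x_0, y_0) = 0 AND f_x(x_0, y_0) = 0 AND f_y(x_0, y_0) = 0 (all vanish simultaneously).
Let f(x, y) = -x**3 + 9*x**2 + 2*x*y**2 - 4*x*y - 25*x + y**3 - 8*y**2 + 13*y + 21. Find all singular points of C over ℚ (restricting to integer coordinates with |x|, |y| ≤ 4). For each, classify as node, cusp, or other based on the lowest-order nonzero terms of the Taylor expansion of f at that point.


Singular points: {(3, 1)}; classification: cusp.

Compute partial derivatives:
  f_x = -3*x**2 + 18*x + 2*y**2 - 4*y - 25.
  f_y = 4*x*y - 4*x + 3*y**2 - 16*y + 13.
Scan x_0 ∈ {−4, ..., 4}. For each x_0, f_y(x_0, y) is a polynomial in y; find its integer roots y ∈ {−4, ..., 4}, then test f_x and f at those candidates.
  x = -4: f_y(-4, y) = 3*y**2 - 32*y + 29; vanishes at y ∈ {1}. (-4, 1): f_x = -147 ≠ 0.
  x = -3: f_y(-3, y) = 3*y**2 - 28*y + 25; vanishes at y ∈ {1}. (-3, 1): f_x = -108 ≠ 0.
  x = -2: f_y(-2, y) = 3*y**2 - 24*y + 21; vanishes at y ∈ {1}. (-2, 1): f_x = -75 ≠ 0.
  x = -1: f_y(-1, y) = 3*y**2 - 20*y + 17; vanishes at y ∈ {1}. (-1, 1): f_x = -48 ≠ 0.
  x = 0: f_y(0, y) = 3*y**2 - 16*y + 13; vanishes at y ∈ {1}. (0, 1): f_x = -27 ≠ 0.
  x = 1: f_y(1, y) = 3*y**2 - 12*y + 9; vanishes at y ∈ {1, 3}. (1, 1): f_x = -12 ≠ 0; (1, 3): f_x = -4 ≠ 0.
  x = 2: f_y(2, y) = 3*y**2 - 8*y + 5; vanishes at y ∈ {1}. (2, 1): f_x = -3 ≠ 0.
  x = 3: f_y(3, y) = 3*y**2 - 4*y + 1; vanishes at y ∈ {1}. (3, 1): f_x = 0, f = 0 — SINGULAR.
  x = 4: f_y(4, y) = 3*y**2 - 3; vanishes at y ∈ {-1, 1}. (4, -1): f_x = 5 ≠ 0; (4, 1): f_x = -3 ≠ 0.
Only singular point on the grid: (3, 1).
Classify: substitute x = 3 + u, y = 1 + v and expand: f = -u**3 + 2*u*v**2 + v**3 + v**2.
No constant or linear terms (consistent with a singular point). Quadratic part: v**2. Cubic part: -u**3 + 2*u*v**2 + v**3.
The quadratic part v**2 is a perfect square, so there is a single (double) tangent line v = 0, i.e. y = 1. Restricting the cubic part to that line (v = 0) leaves -u**3 ≠ 0, so f is not divisible by v and the branch is v² ≈ u**3 to lowest order — this is a cusp.
Classification: cusp.


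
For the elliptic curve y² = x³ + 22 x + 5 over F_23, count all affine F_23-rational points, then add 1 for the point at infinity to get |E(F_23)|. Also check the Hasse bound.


Affine points = {(3, 11), (3, 12), (6, 10), (6, 13), (8, 7), (8, 16), (9, 9), (9, 14), (10, 11), (10, 12), (13, 2), (13, 21), (17, 5), (17, 18), (18, 0), (20, 2), (20, 21)}; affine count = 17; |E(F_23)| = 18.

Discriminant check: Δ ∝ 4a³ + 27b² = 4·22³ + 27·5² = 4·10648 + 27·25 ≡ 4 (mod 23). Nonzero ⇒ E is nonsingular.
For each x ∈ F_23, compute rhs = x³ + 22·x + 5 mod 23, then count y ∈ F_23 with y² ≡ rhs.
  x = 0: rhs = 5, matching y values: none (0 points).
  x = 1: rhs = 5, matching y values: none (0 points).
  x = 2: rhs = 11, matching y values: none (0 points).
  x = 3: rhs = 6, matching y values: 11, 12 (2 points).
  x = 4: rhs = 19, matching y values: none (0 points).
  x = 5: rhs = 10, matching y values: none (0 points).
  x = 6: rhs = 8, matching y values: 10, 13 (2 points).
  x = 7: rhs = 19, matching y values: none (0 points).
  x = 8: rhs = 3, matching y values: 7, 16 (2 points).
  x = 9: rhs = 12, matching y values: 9, 14 (2 points).
  x = 10: rhs = 6, matching y values: 11, 12 (2 points).
  x = 11: rhs = 14, matching y values: none (0 points).
  x = 12: rhs = 19, matching y values: none (0 points).
  x = 13: rhs = 4, matching y values: 2, 21 (2 points).
  x = 14: rhs = 21, matching y values: none (0 points).
  x = 15: rhs = 7, matching y values: none (0 points).
  x = 16: rhs = 14, matching y values: none (0 points).
  x = 17: rhs = 2, matching y values: 5, 18 (2 points).
  x = 18: rhs = 0, matching y values: 0 (1 points).
  x = 19: rhs = 14, matching y values: none (0 points).
  x = 20: rhs = 4, matching y values: 2, 21 (2 points).
  x = 21: rhs = 22, matching y values: none (0 points).
  x = 22: rhs = 5, matching y values: none (0 points).
Total affine count: 17.
Full point count |E(F_23)| = 17 + 1 = 18.
Hasse bound: |18 − (23+1)| = |-6| = 6 ≤ 2√23 ≈ 9.5917 ✓.


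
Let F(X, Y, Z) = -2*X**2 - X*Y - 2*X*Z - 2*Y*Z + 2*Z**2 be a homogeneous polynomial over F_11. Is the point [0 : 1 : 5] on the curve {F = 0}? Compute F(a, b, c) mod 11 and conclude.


F(0,1,5) ≡ 7 (mod 11); P is NOT on the curve.

Evaluate F(0, 1, 5) term-by-term (mod 11).
  -2*X**2 ↦ -2·0·1·1 = 0
  -X*Y ↦ -1·0·1·1 = 0
  -2*X*Z ↦ -2·0·1·5 = 0
  -2*Y*Z ↦ -2·1·1·5 = -10
  2*Z**2 ↦ 2·1·1·25 = 50
Sum: F(0, 1, 5) = (0) + (0) + (0) + (-10) + (50) = 40.
Reducing mod 11: 40 ≡ 7 (mod 11).
Since F(a, b, c) ≡ 7 ≠ 0 (mod 11), P does NOT lie on the curve.


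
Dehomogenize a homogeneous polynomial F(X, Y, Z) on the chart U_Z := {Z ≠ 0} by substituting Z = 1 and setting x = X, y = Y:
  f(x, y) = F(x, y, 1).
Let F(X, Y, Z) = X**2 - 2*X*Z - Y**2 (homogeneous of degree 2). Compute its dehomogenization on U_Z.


f(x, y) = x**2 - 2*x - y**2

On U_Z we set Z = 1. Each monomial c·X^i·Y^j·Z^k in F becomes c·x^i·y^j·1^k = c·x^i·y^j.
Substituting Z = 1: F(X, Y, 1) = x**2 - 2*x - y**2.
Note: deg(f) ≤ deg(F) = 2; strict inequality happens when F is divisible by Z (lost terms).


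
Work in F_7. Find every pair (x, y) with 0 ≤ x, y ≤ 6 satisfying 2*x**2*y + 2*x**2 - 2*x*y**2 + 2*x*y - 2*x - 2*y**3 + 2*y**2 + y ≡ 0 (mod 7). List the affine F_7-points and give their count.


Affine F_7-points: {(0, 0), (1, 0), (2, 5), (4, 6), (5, 1), (5, 4), (5, 5), (6, 1), (6, 4)}; count = 9.

For each of the 49 pairs (x, y) ∈ F_7², evaluate f(x, y) mod 7. Record the zeros.
  x = 0: [0↦0, 1↦1, 2↦1, 3↦2, 4↦6, 5↦1, 6↦3]  zeros at y ∈ {0}
  x = 1: [0↦0, 1↦3, 2↦1, 3↦3, 4↦4, 5↦6, 6↦4]  zeros at y ∈ {0}
  x = 2: [0↦4, 1↦6, 2↦6, 3↦6, 4↦1, 5↦0, 6↦5]  zeros at y ∈ {5}
  x = 3: [0↦5, 1↦3, 2↦2, 3↦4, 4↦4, 5↦4, 6↦6]  zeros at y ∈ ∅
  x = 4: [0↦3, 1↦1, 2↦3, 3↦4, 4↦6, 5↦4, 6↦0]  zeros at y ∈ {6}
  x = 5: [0↦5, 1↦0, 2↦2, 3↦6, 4↦0, 5↦0, 6↦1]  zeros at y ∈ {1, 4, 5}
  x = 6: [0↦4, 1↦0, 2↦6, 3↦3, 4↦0, 5↦6, 6↦2]  zeros at y ∈ {1, 4}
Collecting zeros: affine points = {(0, 0), (1, 0), (2, 5), (4, 6), (5, 1), (5, 4), (5, 5), (6, 1), (6, 4)}.
Total count |C(F_7)_aff| = 9.


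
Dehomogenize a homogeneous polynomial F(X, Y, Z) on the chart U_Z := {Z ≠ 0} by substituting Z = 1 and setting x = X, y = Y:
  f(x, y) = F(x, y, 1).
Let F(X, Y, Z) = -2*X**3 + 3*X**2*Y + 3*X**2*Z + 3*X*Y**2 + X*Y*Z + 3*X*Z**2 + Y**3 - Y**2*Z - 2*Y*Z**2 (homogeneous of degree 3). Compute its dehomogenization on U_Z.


f(x, y) = -2*x**3 + 3*x**2*y + 3*x**2 + 3*x*y**2 + x*y + 3*x + y**3 - y**2 - 2*y

On U_Z we set Z = 1. Each monomial c·X^i·Y^j·Z^k in F becomes c·x^i·y^j·1^k = c·x^i·y^j.
Substituting Z = 1: F(X, Y, 1) = -2*x**3 + 3*x**2*y + 3*x**2 + 3*x*y**2 + x*y + 3*x + y**3 - y**2 - 2*y.
Note: deg(f) ≤ deg(F) = 3; strict inequality happens when F is divisible by Z (lost terms).


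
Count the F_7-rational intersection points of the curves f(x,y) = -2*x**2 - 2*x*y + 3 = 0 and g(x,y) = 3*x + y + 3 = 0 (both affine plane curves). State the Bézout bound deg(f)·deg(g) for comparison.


Common zeros: {(4, 6), (5, 3)}; count = 2; Bézout bound = 2.

deg(f) = 2, deg(g) = 1, so Bézout bound = 2.
Scan x ∈ F_7. For each x, list the y ∈ F_7 with f(x, y) ≡ 0 and those with g(x, y) ≡ 0 (mod 7); the common zeros in that column are the intersection.
  x = 0: f ≡ 0 at y ∈ ∅; g ≡ 0 at y ∈ {4}; common: ∅.
  x = 1: f ≡ 0 at y ∈ {4}; g ≡ 0 at y ∈ {1}; common: ∅.
  x = 2: f ≡ 0 at y ∈ {4}; g ≡ 0 at y ∈ {5}; common: ∅.
  x = 3: f ≡ 0 at y ∈ {1}; g ≡ 0 at y ∈ {2}; common: ∅.
  x = 4: f ≡ 0 at y ∈ {6}; g ≡ 0 at y ∈ {6}; common: {6}.
  x = 5: f ≡ 0 at y ∈ {3}; g ≡ 0 at y ∈ {3}; common: {3}.
  x = 6: f ≡ 0 at y ∈ {3}; g ≡ 0 at y ∈ {0}; common: ∅.
Collecting: common zeros = {(4, 6), (5, 3)}, so the count is 2.
Comparison with the Bézout bound: 2 ≤ 2 = deg(f)·deg(g), as expected for curves with no common component (the bound is attained).


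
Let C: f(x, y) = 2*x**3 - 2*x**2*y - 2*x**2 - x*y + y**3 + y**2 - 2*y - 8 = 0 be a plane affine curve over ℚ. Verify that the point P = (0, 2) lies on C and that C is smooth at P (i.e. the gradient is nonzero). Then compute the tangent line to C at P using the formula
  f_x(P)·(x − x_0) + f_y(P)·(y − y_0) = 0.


Tangent line at P: -2*x + 14*y - 28 = 0.

Step 1: f(0, 2) = 0, so P lies on C.
Step 2: partial derivatives
  f_x(x, y) = 6*x**2 - 4*x*y - 4*x - y, f_y(x, y) = -2*x**2 - x + 3*y**2 + 2*y - 2.
  f_x(P) = -2, f_y(P) = 14 (gradient nonzero, so P is smooth).
Step 3: tangent line at P: -2·(x − 0) + 14·(y − 2) = 0.
Expanding: -2*x + 14*y - 28 = 0.


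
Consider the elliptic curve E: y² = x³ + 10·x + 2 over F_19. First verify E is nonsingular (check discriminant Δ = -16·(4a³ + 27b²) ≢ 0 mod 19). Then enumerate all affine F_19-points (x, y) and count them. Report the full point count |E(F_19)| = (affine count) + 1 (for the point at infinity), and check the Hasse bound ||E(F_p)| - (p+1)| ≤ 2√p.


Affine points = {(2, 7), (2, 12), (4, 7), (4, 12), (5, 5), (5, 14), (7, 4), (7, 15), (8, 9), (8, 10), (9, 2), (9, 17), (10, 0), (12, 8), (12, 11), (13, 7), (13, 12), (14, 6), (14, 13)}; affine count = 19; |E(F_19)| = 20.

Discriminant check: Δ ∝ 4a³ + 27b² = 4·10³ + 27·2² = 4·1000 + 27·4 ≡ 4 (mod 19). Nonzero ⇒ E is nonsingular.
For each x ∈ F_19, compute rhs = x³ + 10·x + 2 mod 19, then count y ∈ F_19 with y² ≡ rhs.
  x = 0: rhs = 2, matching y values: none (0 points).
  x = 1: rhs = 13, matching y values: none (0 points).
  x = 2: rhs = 11, matching y values: 7, 12 (2 points).
  x = 3: rhs = 2, matching y values: none (0 points).
  x = 4: rhs = 11, matching y values: 7, 12 (2 points).
  x = 5: rhs = 6, matching y values: 5, 14 (2 points).
  x = 6: rhs = 12, matching y values: none (0 points).
  x = 7: rhs = 16, matching y values: 4, 15 (2 points).
  x = 8: rhs = 5, matching y values: 9, 10 (2 points).
  x = 9: rhs = 4, matching y values: 2, 17 (2 points).
  x = 10: rhs = 0, matching y values: 0 (1 points).
  x = 11: rhs = 18, matching y values: none (0 points).
  x = 12: rhs = 7, matching y values: 8, 11 (2 points).
  x = 13: rhs = 11, matching y values: 7, 12 (2 points).
  x = 14: rhs = 17, matching y values: 6, 13 (2 points).
  x = 15: rhs = 12, matching y values: none (0 points).
  x = 16: rhs = 2, matching y values: none (0 points).
  x = 17: rhs = 12, matching y values: none (0 points).
  x = 18: rhs = 10, matching y values: none (0 points).
Total affine count: 19.
Full point count |E(F_19)| = 19 + 1 = 20.
Hasse bound: |20 − (19+1)| = |0| = 0 ≤ 2√19 ≈ 8.7178 ✓.
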